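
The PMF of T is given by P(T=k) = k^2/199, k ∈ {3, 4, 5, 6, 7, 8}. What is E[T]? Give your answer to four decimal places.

E[T] = Σ t·P(T=t)
 = 3·9/199 + 4·16/199 + 5·25/199 + 6·36/199 + 7·49/199 + 8·64/199
 = 27/199 + 64/199 + 125/199 + 216/199 + 343/199 + 512/199
 = 1287/199

6.4673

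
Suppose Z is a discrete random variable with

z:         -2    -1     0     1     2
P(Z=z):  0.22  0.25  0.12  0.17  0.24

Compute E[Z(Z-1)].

2.3

E[Z(Z-1)] = Σ z(z-1)·P(Z=z)
 = 6·0.22 + 2·0.25 + 0·0.12 + 0·0.17 + 2·0.24
 = 1.32 + 0.5 + 0 + 0 + 0.48
 = 2.3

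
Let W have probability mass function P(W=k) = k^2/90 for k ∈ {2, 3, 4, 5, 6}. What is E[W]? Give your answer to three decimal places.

4.889

E[W] = Σ w·P(W=w)
 = 2·2/45 + 3·1/10 + 4·8/45 + 5·5/18 + 6·2/5
 = 4/45 + 3/10 + 32/45 + 25/18 + 12/5
 = 44/9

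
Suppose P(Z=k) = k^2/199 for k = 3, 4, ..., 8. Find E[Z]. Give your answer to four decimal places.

E[Z] = Σ z·P(Z=z)
 = 3·9/199 + 4·16/199 + 5·25/199 + 6·36/199 + 7·49/199 + 8·64/199
 = 27/199 + 64/199 + 125/199 + 216/199 + 343/199 + 512/199
 = 1287/199

6.4673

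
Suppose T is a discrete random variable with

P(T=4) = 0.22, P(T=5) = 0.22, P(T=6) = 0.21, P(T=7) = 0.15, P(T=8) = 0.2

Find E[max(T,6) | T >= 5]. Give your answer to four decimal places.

6.7051

P(T >= 5) = 0.22 + 0.21 + 0.15 + 0.2 = 0.78.
E[max(T,6) | T >= 5] = [6·0.22 + 6·0.21 + 7·0.15 + 8·0.2] / 0.78
 = 5.23 / 0.78
 = 523/78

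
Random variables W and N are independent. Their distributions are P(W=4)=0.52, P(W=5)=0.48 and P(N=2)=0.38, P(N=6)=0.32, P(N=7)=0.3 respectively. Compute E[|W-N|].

E[|W-N|] = Σ_w Σ_n |w-n| · P(W=w)P(N=n)
 = 2·0.1976 + 2·0.1664 + 3·0.156 + 3·0.1824 + 1·0.1536 + 2·0.144
 = 0.3952 + 0.3328 + 0.468 + 0.5472 + 0.1536 + 0.288
 = 2.1848

2.1848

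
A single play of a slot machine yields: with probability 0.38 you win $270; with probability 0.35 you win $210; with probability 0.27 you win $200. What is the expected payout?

E[payout] = 270·0.38 + 210·0.35 + 200·0.27
 = 102.6 + 73.5 + 54
 = 230.1

230.1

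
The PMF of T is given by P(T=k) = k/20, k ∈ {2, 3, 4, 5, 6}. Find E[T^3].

113.7

E[T^3] = Σ t^3·P(T=t)
 = 8·1/10 + 27·3/20 + 64·1/5 + 125·1/4 + 216·3/10
 = 4/5 + 81/20 + 64/5 + 125/4 + 324/5
 = 1137/10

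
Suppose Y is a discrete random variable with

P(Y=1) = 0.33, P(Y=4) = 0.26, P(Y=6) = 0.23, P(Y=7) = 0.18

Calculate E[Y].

4.01

E[Y] = Σ y·P(Y=y)
 = 1·0.33 + 4·0.26 + 6·0.23 + 7·0.18
 = 0.33 + 1.04 + 1.38 + 1.26
 = 4.01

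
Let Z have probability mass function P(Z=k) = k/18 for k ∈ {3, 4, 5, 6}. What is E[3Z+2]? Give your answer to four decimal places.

E[3Z+2] = Σ (3z+2)·P(Z=z)
 = 11·1/6 + 14·2/9 + 17·5/18 + 20·1/3
 = 11/6 + 28/9 + 85/18 + 20/3
 = 49/3

16.3333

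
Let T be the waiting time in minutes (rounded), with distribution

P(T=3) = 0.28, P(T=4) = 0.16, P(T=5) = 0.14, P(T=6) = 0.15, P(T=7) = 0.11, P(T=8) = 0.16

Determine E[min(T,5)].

4.28

E[min(T,5)] = Σ min(t,5)·P(T=t)
 = 3·0.28 + 4·0.16 + 5·0.14 + 5·0.15 + 5·0.11 + 5·0.16
 = 0.84 + 0.64 + 0.7 + 0.75 + 0.55 + 0.8
 = 4.28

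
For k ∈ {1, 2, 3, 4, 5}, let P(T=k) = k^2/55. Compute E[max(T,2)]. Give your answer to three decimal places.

E[max(T,2)] = Σ max(t,2)·P(T=t)
 = 2·1/55 + 2·4/55 + 3·9/55 + 4·16/55 + 5·5/11
 = 2/55 + 8/55 + 27/55 + 64/55 + 25/11
 = 226/55

4.109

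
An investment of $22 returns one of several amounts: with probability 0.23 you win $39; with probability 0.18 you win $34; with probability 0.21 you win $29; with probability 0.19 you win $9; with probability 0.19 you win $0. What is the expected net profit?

0.89

E[payout] = 39·0.23 + 34·0.18 + 29·0.21 + 9·0.19 + 0·0.19
 = 8.97 + 6.12 + 6.09 + 1.71 + 0
 = 22.89
Net = 22.89 - 22 = 0.89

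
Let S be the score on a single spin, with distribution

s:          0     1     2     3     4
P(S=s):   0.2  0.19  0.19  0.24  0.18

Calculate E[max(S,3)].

E[max(S,3)] = Σ max(s,3)·P(S=s)
 = 3·0.2 + 3·0.19 + 3·0.19 + 3·0.24 + 4·0.18
 = 0.6 + 0.57 + 0.57 + 0.72 + 0.72
 = 3.18

3.18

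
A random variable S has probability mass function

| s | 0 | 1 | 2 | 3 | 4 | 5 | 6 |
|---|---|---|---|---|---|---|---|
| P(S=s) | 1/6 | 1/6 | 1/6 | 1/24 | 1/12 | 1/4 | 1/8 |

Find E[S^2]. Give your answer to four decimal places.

13.2917

E[S^2] = Σ s^2·P(S=s)
 = 0·1/6 + 1·1/6 + 4·1/6 + 9·1/24 + 16·1/12 + 25·1/4 + 36·1/8
 = 0 + 1/6 + 2/3 + 3/8 + 4/3 + 25/4 + 9/2
 = 319/24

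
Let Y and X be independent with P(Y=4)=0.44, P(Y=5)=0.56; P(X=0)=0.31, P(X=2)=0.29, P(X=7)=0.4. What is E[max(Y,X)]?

E[max(Y,X)] = Σ_y Σ_x max(y,x) · P(Y=y)P(X=x)
 = 4·0.1364 + 4·0.1276 + 7·0.176 + 5·0.1736 + 5·0.1624 + 7·0.224
 = 0.5456 + 0.5104 + 1.232 + 0.868 + 0.812 + 1.568
 = 5.536

5.536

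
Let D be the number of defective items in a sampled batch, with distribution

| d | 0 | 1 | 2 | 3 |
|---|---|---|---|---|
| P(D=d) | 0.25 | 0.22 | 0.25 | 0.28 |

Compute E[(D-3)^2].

E[(D-3)^2] = Σ (d-3)^2·P(D=d)
 = 9·0.25 + 4·0.22 + 1·0.25 + 0·0.28
 = 2.25 + 0.88 + 0.25 + 0
 = 3.38

3.38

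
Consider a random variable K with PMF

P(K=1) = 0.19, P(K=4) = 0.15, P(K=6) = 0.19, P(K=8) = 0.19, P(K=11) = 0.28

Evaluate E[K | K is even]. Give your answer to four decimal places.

6.1509

P(K is even) = 0.15 + 0.19 + 0.19 = 0.53.
E[K | K is even] = [4·0.15 + 6·0.19 + 8·0.19] / 0.53
 = 3.26 / 0.53
 = 326/53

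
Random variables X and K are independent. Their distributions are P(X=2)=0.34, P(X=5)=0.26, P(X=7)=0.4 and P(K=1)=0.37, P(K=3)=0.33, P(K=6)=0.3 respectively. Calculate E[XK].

15.1048

E[XK] = Σ_x Σ_k xk · P(X=x)P(K=k)
 = 2·0.1258 + 6·0.1122 + 12·0.102 + 5·0.0962 + 15·0.0858 + 30·0.078 + 7·0.148 + 21·0.132 + 42·0.12
 = 0.2516 + 0.6732 + 1.224 + 0.481 + 1.287 + 2.34 + 1.036 + 2.772 + 5.04
 = 15.1048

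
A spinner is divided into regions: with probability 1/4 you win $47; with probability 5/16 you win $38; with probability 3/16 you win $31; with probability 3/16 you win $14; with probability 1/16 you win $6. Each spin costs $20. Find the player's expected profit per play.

E[payout] = 47·1/4 + 38·5/16 + 31·3/16 + 14·3/16 + 6·1/16
 = 47/4 + 95/8 + 93/16 + 21/8 + 3/8
 = 519/16
Net = 519/16 - 20 = 199/16

12.4375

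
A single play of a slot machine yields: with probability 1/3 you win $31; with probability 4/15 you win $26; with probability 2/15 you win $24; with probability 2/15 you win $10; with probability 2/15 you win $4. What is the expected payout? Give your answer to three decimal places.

22.333

E[payout] = 31·1/3 + 26·4/15 + 24·2/15 + 10·2/15 + 4·2/15
 = 31/3 + 104/15 + 16/5 + 4/3 + 8/15
 = 67/3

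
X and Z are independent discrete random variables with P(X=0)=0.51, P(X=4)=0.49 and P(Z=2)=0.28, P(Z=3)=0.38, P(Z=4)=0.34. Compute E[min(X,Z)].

1.4994

E[min(X,Z)] = Σ_x Σ_z min(x,z) · P(X=x)P(Z=z)
 = 0·0.1428 + 0·0.1938 + 0·0.1734 + 2·0.1372 + 3·0.1862 + 4·0.1666
 = 0 + 0 + 0 + 0.2744 + 0.5586 + 0.6664
 = 1.4994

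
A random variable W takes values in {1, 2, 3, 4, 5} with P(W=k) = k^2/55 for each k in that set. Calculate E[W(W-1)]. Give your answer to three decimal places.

13.709

E[W(W-1)] = Σ w(w-1)·P(W=w)
 = 0·1/55 + 2·4/55 + 6·9/55 + 12·16/55 + 20·5/11
 = 0 + 8/55 + 54/55 + 192/55 + 100/11
 = 754/55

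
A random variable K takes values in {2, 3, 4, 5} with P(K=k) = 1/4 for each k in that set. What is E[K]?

3.5

E[K] = Σ k·P(K=k)
 = 2·1/4 + 3·1/4 + 4·1/4 + 5·1/4
 = 1/2 + 3/4 + 1 + 5/4
 = 7/2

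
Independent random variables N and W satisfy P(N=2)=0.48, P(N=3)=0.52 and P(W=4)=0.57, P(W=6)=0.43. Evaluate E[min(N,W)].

2.52

E[min(N,W)] = Σ_n Σ_w min(n,w) · P(N=n)P(W=w)
 = 2·0.2736 + 2·0.2064 + 3·0.2964 + 3·0.2236
 = 0.5472 + 0.4128 + 0.8892 + 0.6708
 = 2.52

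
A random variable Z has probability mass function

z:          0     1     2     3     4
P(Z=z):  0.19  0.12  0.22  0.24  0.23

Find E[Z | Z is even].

P(Z is even) = 0.19 + 0.22 + 0.23 = 0.64.
E[Z | Z is even] = [0·0.19 + 2·0.22 + 4·0.23] / 0.64
 = 1.36 / 0.64
 = 17/8

2.125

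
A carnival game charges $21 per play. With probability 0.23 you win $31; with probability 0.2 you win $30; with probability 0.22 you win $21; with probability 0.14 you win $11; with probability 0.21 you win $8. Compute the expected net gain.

-0.03

E[payout] = 31·0.23 + 30·0.2 + 21·0.22 + 11·0.14 + 8·0.21
 = 7.13 + 6 + 4.62 + 1.54 + 1.68
 = 20.97
Net = 20.97 - 21 = -0.03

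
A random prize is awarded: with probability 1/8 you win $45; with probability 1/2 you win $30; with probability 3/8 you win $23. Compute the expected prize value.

29.25

E[payout] = 45·1/8 + 30·1/2 + 23·3/8
 = 45/8 + 15 + 69/8
 = 117/4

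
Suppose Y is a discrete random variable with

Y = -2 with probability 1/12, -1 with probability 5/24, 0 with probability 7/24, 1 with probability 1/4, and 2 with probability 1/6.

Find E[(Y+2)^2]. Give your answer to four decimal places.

E[(Y+2)^2] = Σ (y+2)^2·P(Y=y)
 = 0·1/12 + 1·5/24 + 4·7/24 + 9·1/4 + 16·1/6
 = 0 + 5/24 + 7/6 + 9/4 + 8/3
 = 151/24

6.2917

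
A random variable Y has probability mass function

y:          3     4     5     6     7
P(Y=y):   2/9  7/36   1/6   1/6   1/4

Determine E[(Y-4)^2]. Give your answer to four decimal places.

E[(Y-4)^2] = Σ (y-4)^2·P(Y=y)
 = 1·2/9 + 0·7/36 + 1·1/6 + 4·1/6 + 9·1/4
 = 2/9 + 0 + 1/6 + 2/3 + 9/4
 = 119/36

3.3056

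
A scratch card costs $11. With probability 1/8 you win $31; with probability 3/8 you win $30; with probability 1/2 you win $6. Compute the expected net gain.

E[payout] = 31·1/8 + 30·3/8 + 6·1/2
 = 31/8 + 45/4 + 3
 = 145/8
Net = 145/8 - 11 = 57/8

7.125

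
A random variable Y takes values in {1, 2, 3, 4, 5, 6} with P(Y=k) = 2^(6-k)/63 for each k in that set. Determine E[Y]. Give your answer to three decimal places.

E[Y] = Σ y·P(Y=y)
 = 1·32/63 + 2·16/63 + 3·8/63 + 4·4/63 + 5·2/63 + 6·1/63
 = 32/63 + 32/63 + 8/21 + 16/63 + 10/63 + 2/21
 = 40/21

1.905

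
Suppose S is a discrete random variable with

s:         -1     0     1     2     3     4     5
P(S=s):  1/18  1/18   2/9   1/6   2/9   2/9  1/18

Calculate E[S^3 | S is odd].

23.6

P(S is odd) = 1/18 + 2/9 + 2/9 + 1/18 = 5/9.
E[S^3 | S is odd] = [(-1)·1/18 + 1·2/9 + 27·2/9 + 125·1/18] / (5/9)
 = 118/9 / (5/9)
 = 118/5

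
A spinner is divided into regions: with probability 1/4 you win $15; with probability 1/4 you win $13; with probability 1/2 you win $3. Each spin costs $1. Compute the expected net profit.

7.5

E[payout] = 15·1/4 + 13·1/4 + 3·1/2
 = 15/4 + 13/4 + 3/2
 = 17/2
Net = 17/2 - 1 = 15/2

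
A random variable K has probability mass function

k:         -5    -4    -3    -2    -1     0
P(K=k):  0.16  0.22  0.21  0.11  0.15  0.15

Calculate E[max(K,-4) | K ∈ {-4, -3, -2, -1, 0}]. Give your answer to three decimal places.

-2.238

P(K ∈ {-4, -3, -2, -1, 0}) = 0.22 + 0.21 + 0.11 + 0.15 + 0.15 = 0.84.
E[max(K,-4) | K ∈ {-4, -3, -2, -1, 0}] = [(-4)·0.22 + (-3)·0.21 + (-2)·0.11 + (-1)·0.15 + 0·0.15] / 0.84
 = -1.88 / 0.84
 = -47/21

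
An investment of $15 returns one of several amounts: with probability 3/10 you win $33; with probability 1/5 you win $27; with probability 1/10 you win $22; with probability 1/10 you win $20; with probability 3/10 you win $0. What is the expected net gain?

E[payout] = 33·3/10 + 27·1/5 + 22·1/10 + 20·1/10 + 0·3/10
 = 99/10 + 27/5 + 11/5 + 2 + 0
 = 39/2
Net = 39/2 - 15 = 9/2

4.5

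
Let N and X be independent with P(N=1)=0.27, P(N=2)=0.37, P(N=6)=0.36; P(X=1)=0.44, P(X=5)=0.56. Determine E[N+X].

E[N+X] = Σ_n Σ_x (n+x) · P(N=n)P(X=x)
 = 2·0.1188 + 6·0.1512 + 3·0.1628 + 7·0.2072 + 7·0.1584 + 11·0.2016
 = 0.2376 + 0.9072 + 0.4884 + 1.4504 + 1.1088 + 2.2176
 = 6.41

6.41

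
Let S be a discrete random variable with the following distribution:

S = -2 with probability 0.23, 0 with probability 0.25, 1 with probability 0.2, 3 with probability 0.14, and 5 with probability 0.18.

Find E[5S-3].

2.3

E[5S-3] = Σ (5s-3)·P(S=s)
 = (-13)·0.23 + (-3)·0.25 + 2·0.2 + 12·0.14 + 22·0.18
 = (-2.99) + (-0.75) + 0.4 + 1.68 + 3.96
 = 2.3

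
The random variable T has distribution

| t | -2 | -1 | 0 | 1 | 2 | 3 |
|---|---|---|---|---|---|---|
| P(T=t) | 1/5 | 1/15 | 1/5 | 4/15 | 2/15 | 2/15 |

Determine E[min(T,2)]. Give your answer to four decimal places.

E[min(T,2)] = Σ min(t,2)·P(T=t)
 = (-2)·1/5 + (-1)·1/15 + 0·1/5 + 1·4/15 + 2·2/15 + 2·2/15
 = (-2/5) + (-1/15) + 0 + 4/15 + 4/15 + 4/15
 = 1/3

0.3333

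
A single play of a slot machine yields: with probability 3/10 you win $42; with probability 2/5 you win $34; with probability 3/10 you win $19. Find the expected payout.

E[payout] = 42·3/10 + 34·2/5 + 19·3/10
 = 63/5 + 68/5 + 57/10
 = 319/10

31.9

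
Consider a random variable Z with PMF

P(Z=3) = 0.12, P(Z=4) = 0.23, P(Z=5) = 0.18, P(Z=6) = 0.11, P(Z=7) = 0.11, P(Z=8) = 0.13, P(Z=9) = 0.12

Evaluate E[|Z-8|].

2.51

E[|Z-8|] = Σ |z-8|·P(Z=z)
 = 5·0.12 + 4·0.23 + 3·0.18 + 2·0.11 + 1·0.11 + 0·0.13 + 1·0.12
 = 0.6 + 0.92 + 0.54 + 0.22 + 0.11 + 0 + 0.12
 = 2.51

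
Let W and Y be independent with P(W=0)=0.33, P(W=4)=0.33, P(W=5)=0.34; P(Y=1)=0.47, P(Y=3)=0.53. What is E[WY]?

6.2212

E[WY] = Σ_w Σ_y wy · P(W=w)P(Y=y)
 = 0·0.1551 + 0·0.1749 + 4·0.1551 + 12·0.1749 + 5·0.1598 + 15·0.1802
 = 0 + 0 + 0.6204 + 2.0988 + 0.799 + 2.703
 = 6.2212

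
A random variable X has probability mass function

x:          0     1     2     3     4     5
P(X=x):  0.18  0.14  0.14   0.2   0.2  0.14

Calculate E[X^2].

E[X^2] = Σ x^2·P(X=x)
 = 0·0.18 + 1·0.14 + 4·0.14 + 9·0.2 + 16·0.2 + 25·0.14
 = 0 + 0.14 + 0.56 + 1.8 + 3.2 + 3.5
 = 9.2

9.2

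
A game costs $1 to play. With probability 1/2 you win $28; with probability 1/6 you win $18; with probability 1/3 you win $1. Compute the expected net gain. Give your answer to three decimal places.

16.333

E[payout] = 28·1/2 + 18·1/6 + 1·1/3
 = 14 + 3 + 1/3
 = 52/3
Net = 52/3 - 1 = 49/3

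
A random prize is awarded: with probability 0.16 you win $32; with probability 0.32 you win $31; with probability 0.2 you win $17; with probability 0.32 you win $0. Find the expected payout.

18.44

E[payout] = 32·0.16 + 31·0.32 + 17·0.2 + 0·0.32
 = 5.12 + 9.92 + 3.4 + 0
 = 18.44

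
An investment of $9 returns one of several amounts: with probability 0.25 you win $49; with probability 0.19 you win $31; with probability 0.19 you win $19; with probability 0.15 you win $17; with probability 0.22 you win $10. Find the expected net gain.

17.5

E[payout] = 49·0.25 + 31·0.19 + 19·0.19 + 17·0.15 + 10·0.22
 = 12.25 + 5.89 + 3.61 + 2.55 + 2.2
 = 26.5
Net = 26.5 - 9 = 17.5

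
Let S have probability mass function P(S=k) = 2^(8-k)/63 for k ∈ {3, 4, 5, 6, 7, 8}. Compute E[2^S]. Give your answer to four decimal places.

E[2^S] = Σ 2^s·P(S=s)
 = 8·32/63 + 16·16/63 + 32·8/63 + 64·4/63 + 128·2/63 + 256·1/63
 = 256/63 + 256/63 + 256/63 + 256/63 + 256/63 + 256/63
 = 512/21

24.3810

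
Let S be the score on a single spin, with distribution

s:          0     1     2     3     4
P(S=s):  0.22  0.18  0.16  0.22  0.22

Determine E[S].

E[S] = Σ s·P(S=s)
 = 0·0.22 + 1·0.18 + 2·0.16 + 3·0.22 + 4·0.22
 = 0 + 0.18 + 0.32 + 0.66 + 0.88
 = 2.04

2.04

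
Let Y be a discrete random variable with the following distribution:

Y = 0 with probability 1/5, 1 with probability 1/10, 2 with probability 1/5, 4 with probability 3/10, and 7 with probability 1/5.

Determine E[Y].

E[Y] = Σ y·P(Y=y)
 = 0·1/5 + 1·1/10 + 2·1/5 + 4·3/10 + 7·1/5
 = 0 + 1/10 + 2/5 + 6/5 + 7/5
 = 31/10

3.1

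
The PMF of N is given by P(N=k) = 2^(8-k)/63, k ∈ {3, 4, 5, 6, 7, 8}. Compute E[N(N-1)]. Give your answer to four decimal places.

E[N(N-1)] = Σ n(n-1)·P(N=n)
 = 6·32/63 + 12·16/63 + 20·8/63 + 30·4/63 + 42·2/63 + 56·1/63
 = 64/21 + 64/21 + 160/63 + 40/21 + 4/3 + 8/9
 = 268/21

12.7619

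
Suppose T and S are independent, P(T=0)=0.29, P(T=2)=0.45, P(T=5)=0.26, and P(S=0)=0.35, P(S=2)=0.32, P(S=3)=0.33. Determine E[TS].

E[TS] = Σ_t Σ_s ts · P(T=t)P(S=s)
 = 0·0.1015 + 0·0.0928 + 0·0.0957 + 0·0.1575 + 4·0.144 + 6·0.1485 + 0·0.091 + 10·0.0832 + 15·0.0858
 = 0 + 0 + 0 + 0 + 0.576 + 0.891 + 0 + 0.832 + 1.287
 = 3.586

3.586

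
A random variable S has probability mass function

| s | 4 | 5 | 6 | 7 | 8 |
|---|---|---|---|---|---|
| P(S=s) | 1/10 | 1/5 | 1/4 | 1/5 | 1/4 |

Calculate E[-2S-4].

E[-2S-4] = Σ (-2s-4)·P(S=s)
 = (-12)·1/10 + (-14)·1/5 + (-16)·1/4 + (-18)·1/5 + (-20)·1/4
 = (-6/5) + (-14/5) + (-4) + (-18/5) + (-5)
 = -83/5

-16.6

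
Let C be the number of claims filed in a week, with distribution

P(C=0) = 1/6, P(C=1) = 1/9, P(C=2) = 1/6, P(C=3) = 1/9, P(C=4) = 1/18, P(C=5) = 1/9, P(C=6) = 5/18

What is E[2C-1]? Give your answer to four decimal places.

E[2C-1] = Σ (2c-1)·P(C=c)
 = (-1)·1/6 + 1·1/9 + 3·1/6 + 5·1/9 + 7·1/18 + 9·1/9 + 11·5/18
 = (-1/6) + 1/9 + 1/2 + 5/9 + 7/18 + 1 + 55/18
 = 49/9

5.4444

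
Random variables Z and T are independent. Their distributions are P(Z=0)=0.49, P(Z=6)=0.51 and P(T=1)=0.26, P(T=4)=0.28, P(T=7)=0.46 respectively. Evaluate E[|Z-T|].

3.4372

E[|Z-T|] = Σ_z Σ_t |z-t| · P(Z=z)P(T=t)
 = 1·0.1274 + 4·0.1372 + 7·0.2254 + 5·0.1326 + 2·0.1428 + 1·0.2346
 = 0.1274 + 0.5488 + 1.5778 + 0.663 + 0.2856 + 0.2346
 = 3.4372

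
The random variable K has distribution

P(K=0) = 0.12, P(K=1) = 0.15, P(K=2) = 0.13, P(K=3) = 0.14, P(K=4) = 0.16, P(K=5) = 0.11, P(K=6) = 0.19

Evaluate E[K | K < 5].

2.1

P(K < 5) = 0.12 + 0.15 + 0.13 + 0.14 + 0.16 = 0.7.
E[K | K < 5] = [0·0.12 + 1·0.15 + 2·0.13 + 3·0.14 + 4·0.16] / 0.7
 = 1.47 / 0.7
 = 21/10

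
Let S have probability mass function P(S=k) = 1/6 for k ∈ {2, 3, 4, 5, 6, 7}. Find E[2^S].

E[2^S] = Σ 2^s·P(S=s)
 = 4·1/6 + 8·1/6 + 16·1/6 + 32·1/6 + 64·1/6 + 128·1/6
 = 2/3 + 4/3 + 8/3 + 16/3 + 32/3 + 64/3
 = 42

42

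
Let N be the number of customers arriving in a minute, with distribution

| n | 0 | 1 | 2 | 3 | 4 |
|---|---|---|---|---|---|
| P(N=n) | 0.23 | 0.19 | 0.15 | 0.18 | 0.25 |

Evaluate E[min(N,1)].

E[min(N,1)] = Σ min(n,1)·P(N=n)
 = 0·0.23 + 1·0.19 + 1·0.15 + 1·0.18 + 1·0.25
 = 0 + 0.19 + 0.15 + 0.18 + 0.25
 = 0.77

0.77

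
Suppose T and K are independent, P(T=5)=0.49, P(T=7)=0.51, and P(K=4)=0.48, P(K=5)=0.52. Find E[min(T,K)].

E[min(T,K)] = Σ_t Σ_k min(t,k) · P(T=t)P(K=k)
 = 4·0.2352 + 5·0.2548 + 4·0.2448 + 5·0.2652
 = 0.9408 + 1.274 + 0.9792 + 1.326
 = 4.52

4.52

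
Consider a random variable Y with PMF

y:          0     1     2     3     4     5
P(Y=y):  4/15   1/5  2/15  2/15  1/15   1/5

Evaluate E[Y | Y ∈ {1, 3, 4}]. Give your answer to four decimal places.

2.1667

P(Y ∈ {1, 3, 4}) = 1/5 + 2/15 + 1/15 = 2/5.
E[Y | Y ∈ {1, 3, 4}] = [1·1/5 + 3·2/15 + 4·1/15] / (2/5)
 = 13/15 / (2/5)
 = 13/6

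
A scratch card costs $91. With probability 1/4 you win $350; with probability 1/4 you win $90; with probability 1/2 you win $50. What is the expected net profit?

44

E[payout] = 350·1/4 + 90·1/4 + 50·1/2
 = 175/2 + 45/2 + 25
 = 135
Net = 135 - 91 = 44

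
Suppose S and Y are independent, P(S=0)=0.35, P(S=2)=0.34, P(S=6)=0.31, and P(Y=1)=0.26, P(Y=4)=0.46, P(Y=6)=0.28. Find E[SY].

E[SY] = Σ_s Σ_y sy · P(S=s)P(Y=y)
 = 0·0.091 + 0·0.161 + 0·0.098 + 2·0.0884 + 8·0.1564 + 12·0.0952 + 6·0.0806 + 24·0.1426 + 36·0.0868
 = 0 + 0 + 0 + 0.1768 + 1.2512 + 1.1424 + 0.4836 + 3.4224 + 3.1248
 = 9.6012

9.6012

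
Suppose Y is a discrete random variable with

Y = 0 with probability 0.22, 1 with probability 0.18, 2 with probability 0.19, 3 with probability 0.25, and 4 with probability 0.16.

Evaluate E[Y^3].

18.69

E[Y^3] = Σ y^3·P(Y=y)
 = 0·0.22 + 1·0.18 + 8·0.19 + 27·0.25 + 64·0.16
 = 0 + 0.18 + 1.52 + 6.75 + 10.24
 = 18.69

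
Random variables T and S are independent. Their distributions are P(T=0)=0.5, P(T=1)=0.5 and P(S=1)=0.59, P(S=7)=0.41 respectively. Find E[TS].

1.73

E[TS] = Σ_t Σ_s ts · P(T=t)P(S=s)
 = 0·0.295 + 0·0.205 + 1·0.295 + 7·0.205
 = 0 + 0 + 0.295 + 1.435
 = 1.73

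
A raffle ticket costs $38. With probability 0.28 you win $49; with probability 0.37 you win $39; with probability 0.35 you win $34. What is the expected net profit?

E[payout] = 49·0.28 + 39·0.37 + 34·0.35
 = 13.72 + 14.43 + 11.9
 = 40.05
Net = 40.05 - 38 = 2.05

2.05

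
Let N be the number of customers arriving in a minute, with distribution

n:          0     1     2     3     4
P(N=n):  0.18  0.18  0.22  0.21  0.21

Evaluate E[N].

E[N] = Σ n·P(N=n)
 = 0·0.18 + 1·0.18 + 2·0.22 + 3·0.21 + 4·0.21
 = 0 + 0.18 + 0.44 + 0.63 + 0.84
 = 2.09

2.09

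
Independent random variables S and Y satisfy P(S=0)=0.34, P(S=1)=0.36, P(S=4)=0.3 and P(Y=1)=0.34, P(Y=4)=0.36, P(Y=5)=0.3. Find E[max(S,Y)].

E[max(S,Y)] = Σ_s Σ_y max(s,y) · P(S=s)P(Y=y)
 = 1·0.1156 + 4·0.1224 + 5·0.102 + 1·0.1224 + 4·0.1296 + 5·0.108 + 4·0.102 + 4·0.108 + 5·0.09
 = 0.1156 + 0.4896 + 0.51 + 0.1224 + 0.5184 + 0.54 + 0.408 + 0.432 + 0.45
 = 3.586

3.586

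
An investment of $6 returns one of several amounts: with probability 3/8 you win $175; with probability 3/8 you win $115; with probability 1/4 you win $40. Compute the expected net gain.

E[payout] = 175·3/8 + 115·3/8 + 40·1/4
 = 525/8 + 345/8 + 10
 = 475/4
Net = 475/4 - 6 = 451/4

112.75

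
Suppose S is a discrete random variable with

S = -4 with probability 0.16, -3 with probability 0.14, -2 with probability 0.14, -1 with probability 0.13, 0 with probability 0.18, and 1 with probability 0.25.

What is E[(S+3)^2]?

6.44

E[(S+3)^2] = Σ (s+3)^2·P(S=s)
 = 1·0.16 + 0·0.14 + 1·0.14 + 4·0.13 + 9·0.18 + 16·0.25
 = 0.16 + 0 + 0.14 + 0.52 + 1.62 + 4
 = 6.44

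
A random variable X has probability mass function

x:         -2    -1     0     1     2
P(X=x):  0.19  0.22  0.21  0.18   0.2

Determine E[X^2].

1.96

E[X^2] = Σ x^2·P(X=x)
 = 4·0.19 + 1·0.22 + 0·0.21 + 1·0.18 + 4·0.2
 = 0.76 + 0.22 + 0 + 0.18 + 0.8
 = 1.96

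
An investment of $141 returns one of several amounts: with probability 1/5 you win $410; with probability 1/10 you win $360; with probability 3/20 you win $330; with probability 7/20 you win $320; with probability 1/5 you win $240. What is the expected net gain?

186.5

E[payout] = 410·1/5 + 360·1/10 + 330·3/20 + 320·7/20 + 240·1/5
 = 82 + 36 + 99/2 + 112 + 48
 = 655/2
Net = 655/2 - 141 = 373/2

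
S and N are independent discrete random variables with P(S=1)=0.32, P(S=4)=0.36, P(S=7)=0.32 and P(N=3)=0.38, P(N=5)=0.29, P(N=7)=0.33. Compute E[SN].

E[SN] = Σ_s Σ_n sn · P(S=s)P(N=n)
 = 3·0.1216 + 5·0.0928 + 7·0.1056 + 12·0.1368 + 20·0.1044 + 28·0.1188 + 21·0.1216 + 35·0.0928 + 49·0.1056
 = 0.3648 + 0.464 + 0.7392 + 1.6416 + 2.088 + 3.3264 + 2.5536 + 3.248 + 5.1744
 = 19.6

19.6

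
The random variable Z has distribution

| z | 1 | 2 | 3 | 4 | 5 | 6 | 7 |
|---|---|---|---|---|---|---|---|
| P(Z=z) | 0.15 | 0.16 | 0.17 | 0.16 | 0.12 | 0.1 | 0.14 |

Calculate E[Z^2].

E[Z^2] = Σ z^2·P(Z=z)
 = 1·0.15 + 4·0.16 + 9·0.17 + 16·0.16 + 25·0.12 + 36·0.1 + 49·0.14
 = 0.15 + 0.64 + 1.53 + 2.56 + 3 + 3.6 + 6.86
 = 18.34

18.34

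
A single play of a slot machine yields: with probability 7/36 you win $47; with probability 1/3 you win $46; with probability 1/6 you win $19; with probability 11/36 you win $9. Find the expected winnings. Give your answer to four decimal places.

E[payout] = 47·7/36 + 46·1/3 + 19·1/6 + 9·11/36
 = 329/36 + 46/3 + 19/6 + 11/4
 = 547/18

30.3889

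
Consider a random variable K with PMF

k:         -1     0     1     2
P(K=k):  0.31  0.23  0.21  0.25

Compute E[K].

E[K] = Σ k·P(K=k)
 = (-1)·0.31 + 0·0.23 + 1·0.21 + 2·0.25
 = (-0.31) + 0 + 0.21 + 0.5
 = 0.4

0.4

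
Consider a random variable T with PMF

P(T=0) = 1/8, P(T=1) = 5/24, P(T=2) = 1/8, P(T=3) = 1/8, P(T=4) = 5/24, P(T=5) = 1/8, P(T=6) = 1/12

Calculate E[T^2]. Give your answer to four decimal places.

11.2917

E[T^2] = Σ t^2·P(T=t)
 = 0·1/8 + 1·5/24 + 4·1/8 + 9·1/8 + 16·5/24 + 25·1/8 + 36·1/12
 = 0 + 5/24 + 1/2 + 9/8 + 10/3 + 25/8 + 3
 = 271/24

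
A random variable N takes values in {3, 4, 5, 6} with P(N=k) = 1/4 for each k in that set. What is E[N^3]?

E[N^3] = Σ n^3·P(N=n)
 = 27·1/4 + 64·1/4 + 125·1/4 + 216·1/4
 = 27/4 + 16 + 125/4 + 54
 = 108

108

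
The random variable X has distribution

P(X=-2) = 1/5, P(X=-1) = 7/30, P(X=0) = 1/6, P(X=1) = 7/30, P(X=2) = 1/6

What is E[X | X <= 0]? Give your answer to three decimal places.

P(X <= 0) = 1/5 + 7/30 + 1/6 = 3/5.
E[X | X <= 0] = [(-2)·1/5 + (-1)·7/30 + 0·1/6] / (3/5)
 = -19/30 / (3/5)
 = -19/18

-1.056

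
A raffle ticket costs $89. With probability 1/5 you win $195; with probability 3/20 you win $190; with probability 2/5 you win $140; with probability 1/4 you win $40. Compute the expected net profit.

E[payout] = 195·1/5 + 190·3/20 + 140·2/5 + 40·1/4
 = 39 + 57/2 + 56 + 10
 = 267/2
Net = 267/2 - 89 = 89/2

44.5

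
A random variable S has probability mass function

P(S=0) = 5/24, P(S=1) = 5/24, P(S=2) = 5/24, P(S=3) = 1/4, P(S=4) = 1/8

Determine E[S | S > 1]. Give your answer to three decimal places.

P(S > 1) = 5/24 + 1/4 + 1/8 = 7/12.
E[S | S > 1] = [2·5/24 + 3·1/4 + 4·1/8] / (7/12)
 = 5/3 / (7/12)
 = 20/7

2.857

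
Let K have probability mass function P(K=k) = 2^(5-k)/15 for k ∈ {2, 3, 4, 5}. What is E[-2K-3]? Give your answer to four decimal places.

E[-2K-3] = Σ (-2k-3)·P(K=k)
 = (-7)·8/15 + (-9)·4/15 + (-11)·2/15 + (-13)·1/15
 = (-56/15) + (-12/5) + (-22/15) + (-13/15)
 = -127/15

-8.4667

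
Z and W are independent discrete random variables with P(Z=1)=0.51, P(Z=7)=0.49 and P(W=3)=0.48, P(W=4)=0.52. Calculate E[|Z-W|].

E[|Z-W|] = Σ_z Σ_w |z-w| · P(Z=z)P(W=w)
 = 2·0.2448 + 3·0.2652 + 4·0.2352 + 3·0.2548
 = 0.4896 + 0.7956 + 0.9408 + 0.7644
 = 2.9904

2.9904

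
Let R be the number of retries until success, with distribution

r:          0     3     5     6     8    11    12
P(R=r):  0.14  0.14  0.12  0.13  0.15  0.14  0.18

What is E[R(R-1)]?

E[R(R-1)] = Σ r(r-1)·P(R=r)
 = 0·0.14 + 6·0.14 + 20·0.12 + 30·0.13 + 56·0.15 + 110·0.14 + 132·0.18
 = 0 + 0.84 + 2.4 + 3.9 + 8.4 + 15.4 + 23.76
 = 54.7

54.7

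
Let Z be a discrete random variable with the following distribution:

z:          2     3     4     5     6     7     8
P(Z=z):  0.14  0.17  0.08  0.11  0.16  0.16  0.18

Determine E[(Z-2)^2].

E[(Z-2)^2] = Σ (z-2)^2·P(Z=z)
 = 0·0.14 + 1·0.17 + 4·0.08 + 9·0.11 + 16·0.16 + 25·0.16 + 36·0.18
 = 0 + 0.17 + 0.32 + 0.99 + 2.56 + 4 + 6.48
 = 14.52

14.52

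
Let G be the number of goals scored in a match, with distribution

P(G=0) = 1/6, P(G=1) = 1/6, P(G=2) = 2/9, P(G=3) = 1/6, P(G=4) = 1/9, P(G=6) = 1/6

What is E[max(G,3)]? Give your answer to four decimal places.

E[max(G,3)] = Σ max(g,3)·P(G=g)
 = 3·1/6 + 3·1/6 + 3·2/9 + 3·1/6 + 4·1/9 + 6·1/6
 = 1/2 + 1/2 + 2/3 + 1/2 + 4/9 + 1
 = 65/18

3.6111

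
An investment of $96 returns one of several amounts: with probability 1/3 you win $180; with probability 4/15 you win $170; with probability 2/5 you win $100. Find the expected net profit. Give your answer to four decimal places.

49.3333

E[payout] = 180·1/3 + 170·4/15 + 100·2/5
 = 60 + 136/3 + 40
 = 436/3
Net = 436/3 - 96 = 148/3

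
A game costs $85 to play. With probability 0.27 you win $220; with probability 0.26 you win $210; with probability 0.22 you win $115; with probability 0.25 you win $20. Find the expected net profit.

E[payout] = 220·0.27 + 210·0.26 + 115·0.22 + 20·0.25
 = 59.4 + 54.6 + 25.3 + 5
 = 144.3
Net = 144.3 - 85 = 59.3

59.3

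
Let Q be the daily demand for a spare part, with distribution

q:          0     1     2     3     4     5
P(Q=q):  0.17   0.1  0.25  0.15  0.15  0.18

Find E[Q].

2.55

E[Q] = Σ q·P(Q=q)
 = 0·0.17 + 1·0.1 + 2·0.25 + 3·0.15 + 4·0.15 + 5·0.18
 = 0 + 0.1 + 0.5 + 0.45 + 0.6 + 0.9
 = 2.55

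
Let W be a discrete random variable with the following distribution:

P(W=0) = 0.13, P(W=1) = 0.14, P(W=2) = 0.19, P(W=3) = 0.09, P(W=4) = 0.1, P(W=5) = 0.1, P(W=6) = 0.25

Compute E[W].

E[W] = Σ w·P(W=w)
 = 0·0.13 + 1·0.14 + 2·0.19 + 3·0.09 + 4·0.1 + 5·0.1 + 6·0.25
 = 0 + 0.14 + 0.38 + 0.27 + 0.4 + 0.5 + 1.5
 = 3.19

3.19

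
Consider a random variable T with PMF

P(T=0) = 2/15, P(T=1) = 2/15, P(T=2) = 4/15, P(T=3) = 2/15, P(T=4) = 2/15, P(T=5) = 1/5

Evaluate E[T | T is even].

2

P(T is even) = 2/15 + 4/15 + 2/15 = 8/15.
E[T | T is even] = [0·2/15 + 2·4/15 + 4·2/15] / (8/15)
 = 16/15 / (8/15)
 = 2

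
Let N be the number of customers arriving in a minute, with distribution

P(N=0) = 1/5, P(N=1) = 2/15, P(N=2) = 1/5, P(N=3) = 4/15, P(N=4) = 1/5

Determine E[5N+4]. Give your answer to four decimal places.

E[5N+4] = Σ (5n+4)·P(N=n)
 = 4·1/5 + 9·2/15 + 14·1/5 + 19·4/15 + 24·1/5
 = 4/5 + 6/5 + 14/5 + 76/15 + 24/5
 = 44/3

14.6667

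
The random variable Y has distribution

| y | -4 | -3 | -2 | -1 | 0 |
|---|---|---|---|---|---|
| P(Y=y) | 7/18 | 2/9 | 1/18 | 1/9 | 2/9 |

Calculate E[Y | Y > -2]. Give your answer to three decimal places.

-0.333

P(Y > -2) = 1/9 + 2/9 = 1/3.
E[Y | Y > -2] = [(-1)·1/9 + 0·2/9] / (1/3)
 = -1/9 / (1/3)
 = -1/3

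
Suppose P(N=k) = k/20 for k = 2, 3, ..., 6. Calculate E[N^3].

113.7

E[N^3] = Σ n^3·P(N=n)
 = 8·1/10 + 27·3/20 + 64·1/5 + 125·1/4 + 216·3/10
 = 4/5 + 81/20 + 64/5 + 125/4 + 324/5
 = 1137/10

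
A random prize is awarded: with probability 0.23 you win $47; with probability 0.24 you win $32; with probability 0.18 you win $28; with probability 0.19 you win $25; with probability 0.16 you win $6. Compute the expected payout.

29.24

E[payout] = 47·0.23 + 32·0.24 + 28·0.18 + 25·0.19 + 6·0.16
 = 10.81 + 7.68 + 5.04 + 4.75 + 0.96
 = 29.24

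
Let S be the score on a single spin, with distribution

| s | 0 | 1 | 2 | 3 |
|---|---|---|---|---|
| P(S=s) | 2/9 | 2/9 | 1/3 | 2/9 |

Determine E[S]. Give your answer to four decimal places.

E[S] = Σ s·P(S=s)
 = 0·2/9 + 1·2/9 + 2·1/3 + 3·2/9
 = 0 + 2/9 + 2/3 + 2/3
 = 14/9

1.5556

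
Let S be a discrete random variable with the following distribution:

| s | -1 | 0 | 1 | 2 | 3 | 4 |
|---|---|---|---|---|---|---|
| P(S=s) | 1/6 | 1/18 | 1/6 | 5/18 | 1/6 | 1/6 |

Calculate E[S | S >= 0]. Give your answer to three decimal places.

P(S >= 0) = 1/18 + 1/6 + 5/18 + 1/6 + 1/6 = 5/6.
E[S | S >= 0] = [0·1/18 + 1·1/6 + 2·5/18 + 3·1/6 + 4·1/6] / (5/6)
 = 17/9 / (5/6)
 = 34/15

2.267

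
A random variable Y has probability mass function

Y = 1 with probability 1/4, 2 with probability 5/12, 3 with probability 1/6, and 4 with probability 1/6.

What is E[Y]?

2.25

E[Y] = Σ y·P(Y=y)
 = 1·1/4 + 2·5/12 + 3·1/6 + 4·1/6
 = 1/4 + 5/6 + 1/2 + 2/3
 = 9/4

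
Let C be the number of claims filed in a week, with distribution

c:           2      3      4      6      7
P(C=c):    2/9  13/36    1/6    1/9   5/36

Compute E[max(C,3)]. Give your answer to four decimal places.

E[max(C,3)] = Σ max(c,3)·P(C=c)
 = 3·2/9 + 3·13/36 + 4·1/6 + 6·1/9 + 7·5/36
 = 2/3 + 13/12 + 2/3 + 2/3 + 35/36
 = 73/18

4.0556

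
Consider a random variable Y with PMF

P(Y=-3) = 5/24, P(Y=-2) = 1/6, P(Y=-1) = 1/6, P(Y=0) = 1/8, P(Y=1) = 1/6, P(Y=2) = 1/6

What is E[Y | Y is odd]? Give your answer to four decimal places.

-1.1538

P(Y is odd) = 5/24 + 1/6 + 1/6 = 13/24.
E[Y | Y is odd] = [(-3)·5/24 + (-1)·1/6 + 1·1/6] / (13/24)
 = -5/8 / (13/24)
 = -15/13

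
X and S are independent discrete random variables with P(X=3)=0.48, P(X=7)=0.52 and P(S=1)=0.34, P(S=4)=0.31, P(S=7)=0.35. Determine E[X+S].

E[X+S] = Σ_x Σ_s (x+s) · P(X=x)P(S=s)
 = 4·0.1632 + 7·0.1488 + 10·0.168 + 8·0.1768 + 11·0.1612 + 14·0.182
 = 0.6528 + 1.0416 + 1.68 + 1.4144 + 1.7732 + 2.548
 = 9.11

9.11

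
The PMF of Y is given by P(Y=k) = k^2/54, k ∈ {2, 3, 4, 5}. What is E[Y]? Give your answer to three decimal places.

E[Y] = Σ y·P(Y=y)
 = 2·2/27 + 3·1/6 + 4·8/27 + 5·25/54
 = 4/27 + 1/2 + 32/27 + 125/54
 = 112/27

4.148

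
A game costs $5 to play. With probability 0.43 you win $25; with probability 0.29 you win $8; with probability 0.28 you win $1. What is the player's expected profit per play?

E[payout] = 25·0.43 + 8·0.29 + 1·0.28
 = 10.75 + 2.32 + 0.28
 = 13.35
Net = 13.35 - 5 = 8.35

8.35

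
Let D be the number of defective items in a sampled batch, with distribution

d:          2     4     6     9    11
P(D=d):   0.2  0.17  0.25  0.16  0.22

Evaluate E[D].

6.44

E[D] = Σ d·P(D=d)
 = 2·0.2 + 4·0.17 + 6·0.25 + 9·0.16 + 11·0.22
 = 0.4 + 0.68 + 1.5 + 1.44 + 2.42
 = 6.44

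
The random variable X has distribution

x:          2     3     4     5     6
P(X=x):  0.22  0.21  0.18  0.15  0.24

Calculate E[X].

3.98

E[X] = Σ x·P(X=x)
 = 2·0.22 + 3·0.21 + 4·0.18 + 5·0.15 + 6·0.24
 = 0.44 + 0.63 + 0.72 + 0.75 + 1.44
 = 3.98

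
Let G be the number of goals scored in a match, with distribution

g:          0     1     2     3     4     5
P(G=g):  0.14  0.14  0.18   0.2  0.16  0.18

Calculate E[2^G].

11.06

E[2^G] = Σ 2^g·P(G=g)
 = 1·0.14 + 2·0.14 + 4·0.18 + 8·0.2 + 16·0.16 + 32·0.18
 = 0.14 + 0.28 + 0.72 + 1.6 + 2.56 + 5.76
 = 11.06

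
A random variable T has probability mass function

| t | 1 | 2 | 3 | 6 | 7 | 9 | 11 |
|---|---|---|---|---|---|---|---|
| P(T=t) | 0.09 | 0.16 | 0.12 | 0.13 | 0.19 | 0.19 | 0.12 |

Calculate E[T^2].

E[T^2] = Σ t^2·P(T=t)
 = 1·0.09 + 4·0.16 + 9·0.12 + 36·0.13 + 49·0.19 + 81·0.19 + 121·0.12
 = 0.09 + 0.64 + 1.08 + 4.68 + 9.31 + 15.39 + 14.52
 = 45.71

45.71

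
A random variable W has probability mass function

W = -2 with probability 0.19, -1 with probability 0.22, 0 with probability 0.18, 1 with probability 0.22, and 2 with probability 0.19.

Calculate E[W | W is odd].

P(W is odd) = 0.22 + 0.22 = 0.44.
E[W | W is odd] = [(-1)·0.22 + 1·0.22] / 0.44
 = 0 / 0.44
 = 0

0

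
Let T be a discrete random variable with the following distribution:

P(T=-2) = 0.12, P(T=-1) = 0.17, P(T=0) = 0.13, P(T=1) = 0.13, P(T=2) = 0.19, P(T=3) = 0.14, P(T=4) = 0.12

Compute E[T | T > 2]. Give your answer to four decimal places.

3.4615

P(T > 2) = 0.14 + 0.12 = 0.26.
E[T | T > 2] = [3·0.14 + 4·0.12] / 0.26
 = 0.9 / 0.26
 = 45/13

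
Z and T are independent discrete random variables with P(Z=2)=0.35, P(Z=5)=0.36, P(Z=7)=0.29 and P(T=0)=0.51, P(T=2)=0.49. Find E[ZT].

4.4394

E[ZT] = Σ_z Σ_t zt · P(Z=z)P(T=t)
 = 0·0.1785 + 4·0.1715 + 0·0.1836 + 10·0.1764 + 0·0.1479 + 14·0.1421
 = 0 + 0.686 + 0 + 1.764 + 0 + 1.9894
 = 4.4394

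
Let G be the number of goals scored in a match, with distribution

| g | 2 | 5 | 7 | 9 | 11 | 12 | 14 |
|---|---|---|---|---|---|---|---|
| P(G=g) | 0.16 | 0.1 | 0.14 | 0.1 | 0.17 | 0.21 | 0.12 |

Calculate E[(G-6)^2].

E[(G-6)^2] = Σ (g-6)^2·P(G=g)
 = 16·0.16 + 1·0.1 + 1·0.14 + 9·0.1 + 25·0.17 + 36·0.21 + 64·0.12
 = 2.56 + 0.1 + 0.14 + 0.9 + 4.25 + 7.56 + 7.68
 = 23.19

23.19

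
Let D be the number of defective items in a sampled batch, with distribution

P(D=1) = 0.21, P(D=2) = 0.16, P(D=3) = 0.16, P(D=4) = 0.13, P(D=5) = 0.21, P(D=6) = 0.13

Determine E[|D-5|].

1.9

E[|D-5|] = Σ |d-5|·P(D=d)
 = 4·0.21 + 3·0.16 + 2·0.16 + 1·0.13 + 0·0.21 + 1·0.13
 = 0.84 + 0.48 + 0.32 + 0.13 + 0 + 0.13
 = 1.9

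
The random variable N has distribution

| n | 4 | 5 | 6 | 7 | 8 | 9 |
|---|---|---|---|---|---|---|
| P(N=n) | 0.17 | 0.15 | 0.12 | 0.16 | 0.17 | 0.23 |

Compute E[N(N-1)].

E[N(N-1)] = Σ n(n-1)·P(N=n)
 = 12·0.17 + 20·0.15 + 30·0.12 + 42·0.16 + 56·0.17 + 72·0.23
 = 2.04 + 3 + 3.6 + 6.72 + 9.52 + 16.56
 = 41.44

41.44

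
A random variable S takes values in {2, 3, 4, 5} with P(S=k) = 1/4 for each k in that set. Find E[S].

E[S] = Σ s·P(S=s)
 = 2·1/4 + 3·1/4 + 4·1/4 + 5·1/4
 = 1/2 + 3/4 + 1 + 5/4
 = 7/2

3.5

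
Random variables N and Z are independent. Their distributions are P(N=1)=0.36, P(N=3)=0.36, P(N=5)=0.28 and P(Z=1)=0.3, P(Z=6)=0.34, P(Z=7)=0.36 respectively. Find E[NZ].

13.8024

E[NZ] = Σ_n Σ_z nz · P(N=n)P(Z=z)
 = 1·0.108 + 6·0.1224 + 7·0.1296 + 3·0.108 + 18·0.1224 + 21·0.1296 + 5·0.084 + 30·0.0952 + 35·0.1008
 = 0.108 + 0.7344 + 0.9072 + 0.324 + 2.2032 + 2.7216 + 0.42 + 2.856 + 3.528
 = 13.8024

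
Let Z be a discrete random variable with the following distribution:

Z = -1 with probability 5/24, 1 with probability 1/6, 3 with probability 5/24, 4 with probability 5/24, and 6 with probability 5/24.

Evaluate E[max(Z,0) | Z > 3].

5

P(Z > 3) = 5/24 + 5/24 = 5/12.
E[max(Z,0) | Z > 3] = [4·5/24 + 6·5/24] / (5/12)
 = 25/12 / (5/12)
 = 5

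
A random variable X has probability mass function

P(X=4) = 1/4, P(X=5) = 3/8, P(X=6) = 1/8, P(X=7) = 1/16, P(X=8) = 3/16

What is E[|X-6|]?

1.3125

E[|X-6|] = Σ |x-6|·P(X=x)
 = 2·1/4 + 1·3/8 + 0·1/8 + 1·1/16 + 2·3/16
 = 1/2 + 3/8 + 0 + 1/16 + 3/8
 = 21/16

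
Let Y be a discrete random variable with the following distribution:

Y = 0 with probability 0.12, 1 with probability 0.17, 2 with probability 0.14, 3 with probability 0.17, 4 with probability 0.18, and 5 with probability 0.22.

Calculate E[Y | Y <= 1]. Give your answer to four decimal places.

0.5862

P(Y <= 1) = 0.12 + 0.17 = 0.29.
E[Y | Y <= 1] = [0·0.12 + 1·0.17] / 0.29
 = 0.17 / 0.29
 = 17/29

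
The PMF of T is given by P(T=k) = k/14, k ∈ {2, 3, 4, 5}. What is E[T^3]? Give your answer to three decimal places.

E[T^3] = Σ t^3·P(T=t)
 = 8·1/7 + 27·3/14 + 64·2/7 + 125·5/14
 = 8/7 + 81/14 + 128/7 + 625/14
 = 489/7

69.857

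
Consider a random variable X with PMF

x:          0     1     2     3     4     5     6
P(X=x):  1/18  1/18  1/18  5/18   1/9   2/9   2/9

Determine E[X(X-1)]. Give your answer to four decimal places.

E[X(X-1)] = Σ x(x-1)·P(X=x)
 = 0·1/18 + 0·1/18 + 2·1/18 + 6·5/18 + 12·1/9 + 20·2/9 + 30·2/9
 = 0 + 0 + 1/9 + 5/3 + 4/3 + 40/9 + 20/3
 = 128/9

14.2222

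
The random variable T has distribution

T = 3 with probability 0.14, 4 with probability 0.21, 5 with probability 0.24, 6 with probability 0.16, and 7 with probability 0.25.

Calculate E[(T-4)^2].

E[(T-4)^2] = Σ (t-4)^2·P(T=t)
 = 1·0.14 + 0·0.21 + 1·0.24 + 4·0.16 + 9·0.25
 = 0.14 + 0 + 0.24 + 0.64 + 2.25
 = 3.27

3.27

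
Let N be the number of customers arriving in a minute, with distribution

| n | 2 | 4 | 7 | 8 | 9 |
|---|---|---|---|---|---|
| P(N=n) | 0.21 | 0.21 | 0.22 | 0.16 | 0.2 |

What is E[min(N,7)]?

5.32

E[min(N,7)] = Σ min(n,7)·P(N=n)
 = 2·0.21 + 4·0.21 + 7·0.22 + 7·0.16 + 7·0.2
 = 0.42 + 0.84 + 1.54 + 1.12 + 1.4
 = 5.32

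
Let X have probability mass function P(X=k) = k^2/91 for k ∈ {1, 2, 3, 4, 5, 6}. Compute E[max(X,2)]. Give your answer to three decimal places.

4.857

E[max(X,2)] = Σ max(x,2)·P(X=x)
 = 2·1/91 + 2·4/91 + 3·9/91 + 4·16/91 + 5·25/91 + 6·36/91
 = 2/91 + 8/91 + 27/91 + 64/91 + 125/91 + 216/91
 = 34/7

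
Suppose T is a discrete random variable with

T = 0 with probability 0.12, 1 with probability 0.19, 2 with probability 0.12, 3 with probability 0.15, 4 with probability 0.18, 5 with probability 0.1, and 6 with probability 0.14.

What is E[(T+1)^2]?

19.32

E[(T+1)^2] = Σ (t+1)^2·P(T=t)
 = 1·0.12 + 4·0.19 + 9·0.12 + 16·0.15 + 25·0.18 + 36·0.1 + 49·0.14
 = 0.12 + 0.76 + 1.08 + 2.4 + 4.5 + 3.6 + 6.86
 = 19.32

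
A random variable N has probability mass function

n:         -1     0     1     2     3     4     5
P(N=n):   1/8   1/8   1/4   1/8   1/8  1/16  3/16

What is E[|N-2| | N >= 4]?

P(N >= 4) = 1/16 + 3/16 = 1/4.
E[|N-2| | N >= 4] = [2·1/16 + 3·3/16] / (1/4)
 = 11/16 / (1/4)
 = 11/4

2.75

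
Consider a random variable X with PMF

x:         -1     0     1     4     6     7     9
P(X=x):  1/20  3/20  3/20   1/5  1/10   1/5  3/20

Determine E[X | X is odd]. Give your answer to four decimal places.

P(X is odd) = 1/20 + 3/20 + 1/5 + 3/20 = 11/20.
E[X | X is odd] = [(-1)·1/20 + 1·3/20 + 7·1/5 + 9·3/20] / (11/20)
 = 57/20 / (11/20)
 = 57/11

5.1818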